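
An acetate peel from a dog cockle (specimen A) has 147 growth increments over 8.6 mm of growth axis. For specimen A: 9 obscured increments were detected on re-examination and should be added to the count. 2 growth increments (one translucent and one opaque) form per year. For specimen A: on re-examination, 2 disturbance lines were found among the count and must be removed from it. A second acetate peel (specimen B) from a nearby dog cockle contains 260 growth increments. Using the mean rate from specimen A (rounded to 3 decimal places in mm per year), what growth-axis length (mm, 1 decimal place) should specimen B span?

Specimen A: after corrections the count is 147 − 2 + 9 = 154 growth increments.
Specimen A: with 2 growth increments per year, 154 / 2 = 77 years.
A: Mean rate = 8.6 mm / 77 years ≈ 0.112 mm per year.
Specimen B: 260 growth increments at 2 per year is 260 / 2 = 130 years. For B, 0.112 mm/year × 130 years = 14.6 mm.

14.6 mm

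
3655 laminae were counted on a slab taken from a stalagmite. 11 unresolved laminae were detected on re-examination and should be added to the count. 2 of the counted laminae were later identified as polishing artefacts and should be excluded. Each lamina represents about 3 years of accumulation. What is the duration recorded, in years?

10992 yr

True lamina count = 3655 − 2 + 11 = 3664.
Multiplying by 3 years per lamina: 3664 × 3 = 10992 years.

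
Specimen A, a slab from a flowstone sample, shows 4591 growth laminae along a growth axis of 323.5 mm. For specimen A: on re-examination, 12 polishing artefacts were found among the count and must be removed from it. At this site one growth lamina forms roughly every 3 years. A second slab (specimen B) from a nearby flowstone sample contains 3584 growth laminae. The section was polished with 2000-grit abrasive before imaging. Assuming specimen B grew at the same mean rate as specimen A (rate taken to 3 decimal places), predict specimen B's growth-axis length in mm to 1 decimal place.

Specimen A: after corrections the count is 4591 − 12 = 4579 growth laminae.
Specimen A: 4579 growth laminae at 3 years each span 4579 × 3 = 13737 years.
A: 323.5 mm over 13737 years gives 323.5 / 13737 ≈ 0.024 mm/yr.
Specimen B: at 3 years per growth lamina, 3584 × 3 = 10752 years. For B, 0.024 mm/year × 10752 years = 258.0 mm.

258.0 mm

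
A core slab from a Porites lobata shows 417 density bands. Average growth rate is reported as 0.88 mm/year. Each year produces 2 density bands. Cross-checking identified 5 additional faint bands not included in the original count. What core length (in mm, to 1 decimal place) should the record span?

185.7 mm

True density band count = 417 + 5 = 422.
Dividing by 2 density bands per year: 422 / 2 = 211 years.
211 years at 0.88 mm/year gives 0.88 × 211 = 185.7 mm.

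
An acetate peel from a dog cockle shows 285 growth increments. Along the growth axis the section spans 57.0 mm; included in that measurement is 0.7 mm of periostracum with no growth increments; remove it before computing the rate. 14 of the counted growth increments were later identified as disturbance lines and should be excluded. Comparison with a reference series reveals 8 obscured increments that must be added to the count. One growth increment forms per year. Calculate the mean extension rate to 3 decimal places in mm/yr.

0.202 mm/yr

Adjusted count: 285 − 14 + 8 = 279 growth increments.
The growth record spans 57.0 − 0.7 = 56.3 mm.
Mean rate = 56.3 mm / 279 years ≈ 0.202 mm/yr.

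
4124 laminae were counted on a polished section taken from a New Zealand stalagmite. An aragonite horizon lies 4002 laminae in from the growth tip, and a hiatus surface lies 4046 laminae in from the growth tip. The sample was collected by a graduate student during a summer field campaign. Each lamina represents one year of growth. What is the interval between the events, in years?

44 yr

4046 − 4002 = 44 laminae lie between the two events.
That is 44 years at one lamina per year.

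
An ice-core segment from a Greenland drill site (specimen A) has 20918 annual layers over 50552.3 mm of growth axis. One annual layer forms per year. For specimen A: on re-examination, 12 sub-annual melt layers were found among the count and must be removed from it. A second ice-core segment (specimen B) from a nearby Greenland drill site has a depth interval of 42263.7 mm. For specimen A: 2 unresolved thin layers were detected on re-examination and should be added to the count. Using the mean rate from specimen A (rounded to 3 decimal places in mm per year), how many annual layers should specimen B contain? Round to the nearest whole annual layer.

Specimen A: adjusted count: 20918 − 12 + 2 = 20908 annual layers.
A: 50552.3 mm over 20908 years gives 50552.3 / 20908 ≈ 2.418 mm per year.
For B, 42263.7 / 2.418 = 17478.78 years ≈ 17479 annual layers.

17479 annual layers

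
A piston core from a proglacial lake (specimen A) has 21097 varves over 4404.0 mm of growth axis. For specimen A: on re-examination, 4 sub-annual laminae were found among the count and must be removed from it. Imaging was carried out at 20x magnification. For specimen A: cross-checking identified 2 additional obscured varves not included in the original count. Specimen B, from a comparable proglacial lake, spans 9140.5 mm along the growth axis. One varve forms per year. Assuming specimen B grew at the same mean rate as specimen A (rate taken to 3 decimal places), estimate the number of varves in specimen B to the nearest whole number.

Specimen A: true varve count = 21097 − 4 + 2 = 21095.
A: Mean rate = 4404.0 mm / 21095 years ≈ 0.209 mm per year.
B spans 9140.5 / 0.209 = 43734.45 years ≈ 43734 varves.

43734 varves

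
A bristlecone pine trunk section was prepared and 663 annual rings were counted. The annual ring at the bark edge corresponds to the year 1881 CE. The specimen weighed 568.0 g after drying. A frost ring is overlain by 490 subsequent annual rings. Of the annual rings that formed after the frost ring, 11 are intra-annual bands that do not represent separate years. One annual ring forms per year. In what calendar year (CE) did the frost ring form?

There are 490 annual rings younger than the frost ring.
Excluding 11 false annual rings: 490 − 11 = 479.
Counting back 479 years from 1881 CE places the frost ring in 1881 − 479 = 1402 CE.

1402 CE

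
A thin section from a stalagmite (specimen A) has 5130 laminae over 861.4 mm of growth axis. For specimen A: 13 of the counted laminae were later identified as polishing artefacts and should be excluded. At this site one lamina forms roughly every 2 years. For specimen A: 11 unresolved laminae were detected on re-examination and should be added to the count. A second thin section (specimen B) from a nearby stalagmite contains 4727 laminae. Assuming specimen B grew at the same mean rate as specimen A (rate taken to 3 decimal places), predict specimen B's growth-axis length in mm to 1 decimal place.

794.1 mm

Specimen A: adjusted count: 5130 − 13 + 11 = 5128 laminae.
Specimen A: 5128 laminae at 2 years each span 5128 × 2 = 10256 years.
A: Extension rate ≈ 861.4 / 10256 = 0.084 mm/yr.
Specimen B: 4727 laminae at 2 years each span 4727 × 2 = 9454 years. For B, 0.084 mm/year × 9454 years = 794.1 mm.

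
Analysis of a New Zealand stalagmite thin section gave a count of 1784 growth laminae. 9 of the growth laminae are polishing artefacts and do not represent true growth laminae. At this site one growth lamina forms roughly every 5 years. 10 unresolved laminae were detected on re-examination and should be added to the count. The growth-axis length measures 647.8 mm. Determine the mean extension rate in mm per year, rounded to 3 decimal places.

Adjusted count: 1784 − 9 + 10 = 1785 growth laminae.
At 5 years per growth lamina, 1785 × 5 = 8925 years.
Mean rate = 647.8 mm / 8925 years ≈ 0.073 mm per year.

0.073 mm per year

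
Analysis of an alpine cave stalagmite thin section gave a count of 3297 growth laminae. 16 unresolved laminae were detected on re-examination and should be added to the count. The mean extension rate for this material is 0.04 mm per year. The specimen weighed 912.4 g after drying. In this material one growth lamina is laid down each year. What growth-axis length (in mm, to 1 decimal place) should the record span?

After corrections the count is 3297 + 16 = 3313 growth laminae.
Predicted length = 0.04 mm/year × 3313 years = 132.5 mm.

132.5 mm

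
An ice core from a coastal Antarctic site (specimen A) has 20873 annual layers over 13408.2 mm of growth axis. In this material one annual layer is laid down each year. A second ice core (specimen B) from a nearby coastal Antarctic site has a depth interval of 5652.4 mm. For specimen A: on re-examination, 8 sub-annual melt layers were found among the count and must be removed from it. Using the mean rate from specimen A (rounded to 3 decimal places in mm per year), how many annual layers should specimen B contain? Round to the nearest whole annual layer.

8791 annual layers

Specimen A: correcting the raw count gives 20873 − 8 = 20865 true annual layers.
A: 13408.2 mm over 20865 years gives 13408.2 / 20865 ≈ 0.643 mm per year.
Specimen B: 5652.4 mm / 0.643 mm per year = 8790.67 years ≈ 8791 annual layers.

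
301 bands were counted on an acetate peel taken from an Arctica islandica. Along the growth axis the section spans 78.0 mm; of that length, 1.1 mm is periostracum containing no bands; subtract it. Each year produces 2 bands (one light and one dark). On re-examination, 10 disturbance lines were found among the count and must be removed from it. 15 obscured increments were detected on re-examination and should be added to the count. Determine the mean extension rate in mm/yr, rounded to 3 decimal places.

0.503 mm/yr

True band count = 301 − 10 + 15 = 306.
Dividing by 2 bands per year: 306 / 2 = 153 years.
The growth record spans 78.0 − 1.1 = 76.9 mm.
76.9 mm over 153 years gives 76.9 / 153 ≈ 0.503 mm/yr.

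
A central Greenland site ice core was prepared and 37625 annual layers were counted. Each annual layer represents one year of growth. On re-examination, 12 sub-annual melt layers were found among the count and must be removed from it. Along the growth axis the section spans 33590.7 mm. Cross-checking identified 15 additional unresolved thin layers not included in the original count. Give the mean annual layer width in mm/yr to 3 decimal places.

Correcting the raw count gives 37625 − 12 + 15 = 37628 true annual layers.
33590.7 mm over 37628 years gives 33590.7 / 37628 ≈ 0.893 mm/yr.

0.893 mm/yr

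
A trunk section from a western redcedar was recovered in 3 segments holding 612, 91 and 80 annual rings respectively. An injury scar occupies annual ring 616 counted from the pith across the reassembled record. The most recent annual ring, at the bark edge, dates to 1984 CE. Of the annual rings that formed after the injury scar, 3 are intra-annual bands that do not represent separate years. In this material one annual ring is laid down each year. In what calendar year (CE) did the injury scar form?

Total annual rings = 612 + 91 + 80 = 783.
Between annual ring 616 and the bark edge there are 783 − 616 = 167 annual rings.
Removing the 3 false annual rings leaves 167 − 3 = 164 true annual rings beyond the injury scar.
The annual ring at the bark edge is 1984 CE, so the injury scar dates to 1984 − 164 = 1820 CE.

1820 CE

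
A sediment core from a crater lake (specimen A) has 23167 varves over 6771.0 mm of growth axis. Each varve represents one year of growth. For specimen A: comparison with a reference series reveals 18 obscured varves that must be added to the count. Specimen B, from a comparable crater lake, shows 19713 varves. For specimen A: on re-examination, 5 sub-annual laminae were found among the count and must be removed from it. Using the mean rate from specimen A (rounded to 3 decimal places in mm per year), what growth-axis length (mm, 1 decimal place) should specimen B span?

Specimen A: after corrections the count is 23167 − 5 + 18 = 23180 varves.
A: Extension rate ≈ 6771.0 / 23180 = 0.292 mm/year.
Length of B = 0.292 × 19713 = 5756.2 mm.

5756.2 mm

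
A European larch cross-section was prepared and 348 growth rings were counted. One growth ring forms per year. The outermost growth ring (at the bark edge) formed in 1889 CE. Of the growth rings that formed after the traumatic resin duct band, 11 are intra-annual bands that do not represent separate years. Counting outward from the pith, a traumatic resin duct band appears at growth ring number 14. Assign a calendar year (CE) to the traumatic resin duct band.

348 − 14 = 334 growth rings lie beyond the traumatic resin duct band toward the bark edge.
Removing the 11 false growth rings leaves 334 − 11 = 323 true growth rings beyond the traumatic resin duct band.
The growth ring at the bark edge is 1889 CE, so the traumatic resin duct band dates to 1889 − 323 = 1566 CE.

1566 CE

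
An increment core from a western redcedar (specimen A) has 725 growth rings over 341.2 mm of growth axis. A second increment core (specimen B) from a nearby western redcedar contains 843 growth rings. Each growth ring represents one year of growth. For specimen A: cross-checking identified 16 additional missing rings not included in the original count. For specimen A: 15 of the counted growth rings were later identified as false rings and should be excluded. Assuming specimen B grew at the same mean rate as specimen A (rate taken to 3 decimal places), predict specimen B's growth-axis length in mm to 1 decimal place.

396.2 mm

Specimen A: after corrections the count is 725 − 15 + 16 = 726 growth rings.
A: Extension rate ≈ 341.2 / 726 = 0.470 mm per year.
B's length ≈ 0.470 × 843 = 396.2 mm.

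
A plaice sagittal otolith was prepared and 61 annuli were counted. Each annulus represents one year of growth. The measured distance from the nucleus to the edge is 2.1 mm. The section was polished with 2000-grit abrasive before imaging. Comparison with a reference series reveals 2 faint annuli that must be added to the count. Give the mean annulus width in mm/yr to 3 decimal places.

Correcting the raw count gives 61 + 2 = 63 true annuli.
2.1 mm over 63 years gives 2.1 / 63 ≈ 0.033 mm/yr.

0.033 mm/yr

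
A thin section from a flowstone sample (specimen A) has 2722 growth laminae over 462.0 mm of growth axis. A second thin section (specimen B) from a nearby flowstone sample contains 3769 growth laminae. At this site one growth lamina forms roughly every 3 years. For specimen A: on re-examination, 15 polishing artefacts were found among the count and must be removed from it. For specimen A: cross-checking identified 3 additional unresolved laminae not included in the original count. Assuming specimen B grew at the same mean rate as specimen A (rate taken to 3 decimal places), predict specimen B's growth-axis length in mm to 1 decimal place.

Specimen A: true growth lamina count = 2722 − 15 + 3 = 2710.
Specimen A: multiplying by 3 years per growth lamina: 2710 × 3 = 8130 years.
A: Extension rate ≈ 462.0 / 8130 = 0.057 mm/year.
Specimen B: at 3 years per growth lamina, 3769 × 3 = 11307 years. Length of B = 0.057 × 11307 = 644.5 mm.

644.5 mm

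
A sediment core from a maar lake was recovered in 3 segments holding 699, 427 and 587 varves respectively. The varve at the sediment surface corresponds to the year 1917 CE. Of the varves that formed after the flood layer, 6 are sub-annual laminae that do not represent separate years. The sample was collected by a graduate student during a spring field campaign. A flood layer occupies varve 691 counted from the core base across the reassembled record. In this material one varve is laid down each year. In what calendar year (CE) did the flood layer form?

Total varves = 699 + 427 + 587 = 1713.
The flood layer sits at varve 691 from the core base, so 1713 − 691 = 1022 varves formed after it.
Removing the 6 false varves leaves 1022 − 6 = 1016 true varves beyond the flood layer.
Counting back 1016 years from 1917 CE places the flood layer in 1917 − 1016 = 901 CE.

901 CE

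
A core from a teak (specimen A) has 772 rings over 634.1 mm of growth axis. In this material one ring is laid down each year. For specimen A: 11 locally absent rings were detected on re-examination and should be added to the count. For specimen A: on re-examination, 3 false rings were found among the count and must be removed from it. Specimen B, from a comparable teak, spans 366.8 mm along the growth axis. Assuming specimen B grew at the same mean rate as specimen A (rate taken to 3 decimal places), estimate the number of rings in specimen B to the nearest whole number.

Specimen A: after corrections the count is 772 − 3 + 11 = 780 rings.
A: Mean rate = 634.1 mm / 780 years ≈ 0.813 mm/yr.
For B, 366.8 / 0.813 = 451.17 years ≈ 451 rings.

451 rings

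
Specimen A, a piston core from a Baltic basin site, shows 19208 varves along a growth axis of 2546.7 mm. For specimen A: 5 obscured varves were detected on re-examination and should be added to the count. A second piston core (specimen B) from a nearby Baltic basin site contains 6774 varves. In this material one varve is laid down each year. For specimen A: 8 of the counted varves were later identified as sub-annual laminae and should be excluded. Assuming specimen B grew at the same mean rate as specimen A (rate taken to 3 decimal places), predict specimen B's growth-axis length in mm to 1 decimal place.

Specimen A: adjusted count: 19208 − 8 + 5 = 19205 varves.
A: 2546.7 mm over 19205 years gives 2546.7 / 19205 ≈ 0.133 mm/year.
B's length ≈ 0.133 × 6774 = 900.9 mm.

900.9 mm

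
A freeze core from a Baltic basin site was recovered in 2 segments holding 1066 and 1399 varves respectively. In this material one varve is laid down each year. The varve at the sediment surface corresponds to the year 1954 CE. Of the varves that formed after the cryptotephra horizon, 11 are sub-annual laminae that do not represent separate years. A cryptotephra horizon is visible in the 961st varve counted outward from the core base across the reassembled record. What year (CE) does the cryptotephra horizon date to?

Total varves = 1066 + 1399 = 2465.
2465 − 961 = 1504 varves lie beyond the cryptotephra horizon toward the sediment surface.
Excluding 11 false varves: 1504 − 11 = 1493.
Counting back 1493 years from 1954 CE places the cryptotephra horizon in 1954 − 1493 = 461 CE.

461 CE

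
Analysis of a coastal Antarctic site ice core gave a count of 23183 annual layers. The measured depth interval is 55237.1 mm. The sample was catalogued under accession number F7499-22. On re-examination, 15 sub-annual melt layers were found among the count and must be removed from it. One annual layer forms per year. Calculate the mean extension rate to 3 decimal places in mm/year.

2.384 mm/year

True annual layer count = 23183 − 15 = 23168.
55237.1 mm over 23168 years gives 55237.1 / 23168 ≈ 2.384 mm/year.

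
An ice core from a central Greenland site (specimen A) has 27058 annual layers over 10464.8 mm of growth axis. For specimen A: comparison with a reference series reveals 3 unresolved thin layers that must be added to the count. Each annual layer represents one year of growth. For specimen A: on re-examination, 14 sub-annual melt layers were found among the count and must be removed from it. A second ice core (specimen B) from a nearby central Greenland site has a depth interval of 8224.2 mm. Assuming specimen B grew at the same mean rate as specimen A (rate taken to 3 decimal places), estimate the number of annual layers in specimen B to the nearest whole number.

Specimen A: adjusted count: 27058 − 14 + 3 = 27047 annual layers.
A: Extension rate ≈ 10464.8 / 27047 = 0.387 mm/year.
Specimen B: 8224.2 mm / 0.387 mm per year = 21251.16 years ≈ 21251 annual layers.

21251 annual layers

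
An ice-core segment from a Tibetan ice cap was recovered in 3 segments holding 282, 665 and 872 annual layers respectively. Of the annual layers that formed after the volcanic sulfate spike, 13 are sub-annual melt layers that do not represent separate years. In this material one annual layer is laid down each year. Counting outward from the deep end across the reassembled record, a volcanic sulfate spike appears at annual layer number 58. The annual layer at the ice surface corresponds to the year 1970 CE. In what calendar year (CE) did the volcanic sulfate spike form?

222 CE

Total annual layers = 282 + 665 + 872 = 1819.
Between annual layer 58 and the ice surface there are 1819 − 58 = 1761 annual layers.
Excluding 13 false annual layers: 1761 − 13 = 1748.
The annual layer at the ice surface is 1970 CE, so the volcanic sulfate spike dates to 1970 − 1748 = 222 CE.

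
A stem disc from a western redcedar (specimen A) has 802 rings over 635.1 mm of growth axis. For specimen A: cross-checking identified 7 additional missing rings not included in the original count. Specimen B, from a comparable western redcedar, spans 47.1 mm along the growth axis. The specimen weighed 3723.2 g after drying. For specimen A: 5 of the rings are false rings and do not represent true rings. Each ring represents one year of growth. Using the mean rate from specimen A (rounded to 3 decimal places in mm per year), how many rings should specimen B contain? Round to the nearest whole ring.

Specimen A: after corrections the count is 802 − 5 + 7 = 804 rings.
A: Extension rate ≈ 635.1 / 804 = 0.790 mm/year.
For B, 47.1 / 0.790 = 59.62 years ≈ 60 rings.

60 rings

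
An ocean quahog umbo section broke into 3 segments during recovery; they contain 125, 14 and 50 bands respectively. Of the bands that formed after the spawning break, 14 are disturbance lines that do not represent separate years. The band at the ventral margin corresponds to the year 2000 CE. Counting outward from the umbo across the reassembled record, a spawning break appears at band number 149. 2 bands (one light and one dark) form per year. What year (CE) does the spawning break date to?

1987 CE

Total bands = 125 + 14 + 50 = 189.
The spawning break sits at band 149 from the umbo, so 189 − 149 = 40 bands formed after it.
Excluding 14 false bands: 40 − 14 = 26.
With 2 bands per year, 26 / 2 = 13 years.
Counting back 13 years from 2000 CE places the spawning break in 2000 − 13 = 1987 CE.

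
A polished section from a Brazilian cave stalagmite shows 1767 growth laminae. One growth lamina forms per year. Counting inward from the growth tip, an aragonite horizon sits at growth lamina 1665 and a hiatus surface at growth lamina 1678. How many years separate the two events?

13 yr

Separation: 1678 − 1665 = 13 growth laminae.
At one growth lamina per year, 13 years elapsed between them.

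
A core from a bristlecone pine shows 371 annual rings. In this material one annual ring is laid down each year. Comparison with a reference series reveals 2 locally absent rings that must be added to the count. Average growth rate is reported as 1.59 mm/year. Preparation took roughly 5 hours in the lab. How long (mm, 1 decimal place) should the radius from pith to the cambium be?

593.1 mm

Correcting the raw count gives 371 + 2 = 373 true annual rings.
Length ≈ 1.59 × 373 = 593.1 mm.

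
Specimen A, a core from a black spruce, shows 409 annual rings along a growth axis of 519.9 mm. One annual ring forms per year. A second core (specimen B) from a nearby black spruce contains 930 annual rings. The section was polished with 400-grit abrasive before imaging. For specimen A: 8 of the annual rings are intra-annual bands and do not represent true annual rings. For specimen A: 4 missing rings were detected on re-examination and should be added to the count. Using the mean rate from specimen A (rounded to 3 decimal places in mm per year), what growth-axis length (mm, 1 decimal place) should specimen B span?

1194.1 mm

Specimen A: adjusted count: 409 − 8 + 4 = 405 annual rings.
A: Extension rate ≈ 519.9 / 405 = 1.284 mm/year.
Length of B = 1.284 × 930 = 1194.1 mm.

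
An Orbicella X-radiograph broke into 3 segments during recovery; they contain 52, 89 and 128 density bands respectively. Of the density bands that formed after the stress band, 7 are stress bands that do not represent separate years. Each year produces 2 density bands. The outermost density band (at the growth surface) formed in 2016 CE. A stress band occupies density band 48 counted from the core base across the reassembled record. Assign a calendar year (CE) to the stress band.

1909 CE

Total density bands = 52 + 89 + 128 = 269.
269 − 48 = 221 density bands lie beyond the stress band toward the growth surface.
221 − 7 false = 214 true density bands after the stress band.
214 density bands at 2 per year is 214 / 2 = 107 years.
2016 − 107 = 1909 CE.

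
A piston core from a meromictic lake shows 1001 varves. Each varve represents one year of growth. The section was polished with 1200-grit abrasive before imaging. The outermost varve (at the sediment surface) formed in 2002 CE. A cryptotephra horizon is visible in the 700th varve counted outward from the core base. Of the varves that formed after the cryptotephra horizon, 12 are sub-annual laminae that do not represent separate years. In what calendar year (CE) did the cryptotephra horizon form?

The cryptotephra horizon sits at varve 700 from the core base, so 1001 − 700 = 301 varves formed after it.
Removing the 12 false varves leaves 301 − 12 = 289 true varves beyond the cryptotephra horizon.
Counting back 289 years from 2002 CE places the cryptotephra horizon in 2002 − 289 = 1713 CE.

1713 CE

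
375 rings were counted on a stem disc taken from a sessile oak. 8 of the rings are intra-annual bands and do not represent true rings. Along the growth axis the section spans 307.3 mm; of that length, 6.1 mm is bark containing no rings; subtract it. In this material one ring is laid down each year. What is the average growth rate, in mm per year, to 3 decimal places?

0.821 mm per year

Correcting the raw count gives 375 − 8 = 367 true rings.
The growth record spans 307.3 − 6.1 = 301.2 mm.
Extension rate ≈ 301.2 / 367 = 0.821 mm per year.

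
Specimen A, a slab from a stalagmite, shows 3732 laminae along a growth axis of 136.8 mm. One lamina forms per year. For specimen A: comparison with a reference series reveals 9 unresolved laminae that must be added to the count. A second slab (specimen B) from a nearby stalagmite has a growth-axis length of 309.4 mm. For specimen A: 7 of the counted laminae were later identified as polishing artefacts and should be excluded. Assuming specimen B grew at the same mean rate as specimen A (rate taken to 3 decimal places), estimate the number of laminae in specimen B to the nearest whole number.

Specimen A: true lamina count = 3732 − 7 + 9 = 3734.
A: Extension rate ≈ 136.8 / 3734 = 0.037 mm/yr.
Specimen B: 309.4 mm / 0.037 mm per year = 8362.16 years ≈ 8362 laminae.

8362 laminae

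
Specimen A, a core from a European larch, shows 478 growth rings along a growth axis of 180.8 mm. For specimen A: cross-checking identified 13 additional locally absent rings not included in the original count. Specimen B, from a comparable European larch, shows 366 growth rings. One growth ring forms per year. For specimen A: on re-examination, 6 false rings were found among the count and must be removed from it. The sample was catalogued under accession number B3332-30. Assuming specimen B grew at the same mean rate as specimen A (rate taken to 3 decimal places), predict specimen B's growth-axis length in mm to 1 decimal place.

136.5 mm

Specimen A: after corrections the count is 478 − 6 + 13 = 485 growth rings.
A: Mean rate = 180.8 mm / 485 years ≈ 0.373 mm per year.
B's length ≈ 0.373 × 366 = 136.5 mm.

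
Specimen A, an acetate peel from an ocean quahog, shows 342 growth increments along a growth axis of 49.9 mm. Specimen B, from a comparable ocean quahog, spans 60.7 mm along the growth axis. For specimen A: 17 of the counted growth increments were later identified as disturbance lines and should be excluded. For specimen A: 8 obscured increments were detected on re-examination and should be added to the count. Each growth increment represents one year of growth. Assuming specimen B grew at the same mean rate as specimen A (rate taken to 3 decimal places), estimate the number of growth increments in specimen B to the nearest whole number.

405 growth increments

Specimen A: correcting the raw count gives 342 − 17 + 8 = 333 true growth increments.
A: Mean rate = 49.9 mm / 333 years ≈ 0.150 mm per year.
For B, 60.7 / 0.150 = 404.67 years ≈ 405 growth increments.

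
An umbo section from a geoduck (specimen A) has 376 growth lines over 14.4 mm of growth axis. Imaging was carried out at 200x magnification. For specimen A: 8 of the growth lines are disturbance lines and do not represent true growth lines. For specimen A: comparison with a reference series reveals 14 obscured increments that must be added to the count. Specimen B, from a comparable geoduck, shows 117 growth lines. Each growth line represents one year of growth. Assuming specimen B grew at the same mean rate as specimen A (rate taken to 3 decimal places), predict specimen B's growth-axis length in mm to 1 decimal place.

4.4 mm

Specimen A: correcting the raw count gives 376 − 8 + 14 = 382 true growth lines.
A: Mean rate = 14.4 mm / 382 years ≈ 0.038 mm/year.
Length of B = 0.038 × 117 = 4.4 mm.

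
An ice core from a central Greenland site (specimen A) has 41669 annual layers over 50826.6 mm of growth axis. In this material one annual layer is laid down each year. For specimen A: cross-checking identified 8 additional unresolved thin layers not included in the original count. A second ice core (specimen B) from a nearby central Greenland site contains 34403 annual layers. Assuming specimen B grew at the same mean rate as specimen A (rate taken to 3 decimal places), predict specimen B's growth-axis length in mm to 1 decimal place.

41971.7 mm

Specimen A: correcting the raw count gives 41669 + 8 = 41677 true annual layers.
A: Mean rate = 50826.6 mm / 41677 years ≈ 1.220 mm/year.
For B, 1.220 mm/year × 34403 years = 41971.7 mm.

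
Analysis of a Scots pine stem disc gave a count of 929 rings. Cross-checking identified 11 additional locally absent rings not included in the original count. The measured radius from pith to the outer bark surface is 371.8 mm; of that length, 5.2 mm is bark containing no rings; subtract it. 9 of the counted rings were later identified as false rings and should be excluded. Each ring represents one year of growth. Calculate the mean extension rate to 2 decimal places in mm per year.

After corrections the count is 929 − 9 + 11 = 931 rings.
The growth record spans 371.8 − 5.2 = 366.6 mm.
Extension rate ≈ 366.6 / 931 = 0.39 mm per year.

0.39 mm per year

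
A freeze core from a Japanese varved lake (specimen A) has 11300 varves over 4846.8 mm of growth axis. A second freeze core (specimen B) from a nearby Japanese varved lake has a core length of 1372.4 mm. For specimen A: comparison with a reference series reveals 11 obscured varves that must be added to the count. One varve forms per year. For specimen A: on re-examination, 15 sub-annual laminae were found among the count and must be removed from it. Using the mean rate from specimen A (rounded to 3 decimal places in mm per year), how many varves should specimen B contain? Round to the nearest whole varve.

3199 varves

Specimen A: true varve count = 11300 − 15 + 11 = 11296.
A: Mean rate = 4846.8 mm / 11296 years ≈ 0.429 mm per year.
B spans 1372.4 / 0.429 = 3199.07 years ≈ 3199 varves.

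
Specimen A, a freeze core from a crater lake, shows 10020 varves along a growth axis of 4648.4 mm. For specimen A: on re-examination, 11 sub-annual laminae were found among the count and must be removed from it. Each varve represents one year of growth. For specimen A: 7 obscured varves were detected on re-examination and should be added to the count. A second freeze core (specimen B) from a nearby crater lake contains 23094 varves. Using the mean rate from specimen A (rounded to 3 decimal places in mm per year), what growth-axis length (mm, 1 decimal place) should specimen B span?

Specimen A: adjusted count: 10020 − 11 + 7 = 10016 varves.
A: Mean rate = 4648.4 mm / 10016 years ≈ 0.464 mm/year.
For B, 0.464 mm/year × 23094 years = 10715.6 mm.

10715.6 mm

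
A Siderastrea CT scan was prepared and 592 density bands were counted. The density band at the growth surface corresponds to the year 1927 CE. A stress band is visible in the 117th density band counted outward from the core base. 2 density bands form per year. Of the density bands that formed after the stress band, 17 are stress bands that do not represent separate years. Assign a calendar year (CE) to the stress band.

Between density band 117 and the growth surface there are 592 − 117 = 475 density bands.
Excluding 17 false density bands: 475 − 17 = 458.
458 density bands at 2 per year is 458 / 2 = 229 years.
The density band at the growth surface is 1927 CE, so the stress band dates to 1927 − 229 = 1698 CE.

1698 CE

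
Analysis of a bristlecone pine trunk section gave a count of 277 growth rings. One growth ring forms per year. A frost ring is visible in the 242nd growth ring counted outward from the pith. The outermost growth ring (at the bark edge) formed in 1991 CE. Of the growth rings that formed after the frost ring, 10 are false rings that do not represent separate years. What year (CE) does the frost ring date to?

1966 CE

The frost ring sits at growth ring 242 from the pith, so 277 − 242 = 35 growth rings formed after it.
35 − 10 false = 25 true growth rings after the frost ring.
1991 − 25 = 1966 CE.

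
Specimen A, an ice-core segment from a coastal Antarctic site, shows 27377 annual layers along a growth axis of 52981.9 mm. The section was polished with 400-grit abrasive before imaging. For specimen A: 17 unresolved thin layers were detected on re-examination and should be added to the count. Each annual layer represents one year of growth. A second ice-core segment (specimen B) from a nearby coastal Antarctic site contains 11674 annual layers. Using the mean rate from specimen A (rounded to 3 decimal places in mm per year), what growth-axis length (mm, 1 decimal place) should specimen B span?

22577.5 mm

Specimen A: correcting the raw count gives 27377 + 17 = 27394 true annual layers.
A: Extension rate ≈ 52981.9 / 27394 = 1.934 mm per year.
For B, 1.934 mm/year × 11674 years = 22577.5 mm.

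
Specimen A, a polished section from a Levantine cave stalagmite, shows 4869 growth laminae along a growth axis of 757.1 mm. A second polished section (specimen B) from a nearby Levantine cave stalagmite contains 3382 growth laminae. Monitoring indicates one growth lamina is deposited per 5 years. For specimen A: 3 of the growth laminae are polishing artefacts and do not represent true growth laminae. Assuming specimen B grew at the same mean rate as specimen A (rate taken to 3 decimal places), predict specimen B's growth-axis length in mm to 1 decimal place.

524.2 mm

Specimen A: after corrections the count is 4869 − 3 = 4866 growth laminae.
Specimen A: at 5 years per growth lamina, 4866 × 5 = 24330 years.
A: 757.1 mm over 24330 years gives 757.1 / 24330 ≈ 0.031 mm/yr.
Specimen B: 3382 growth laminae at 5 years each span 3382 × 5 = 16910 years. B's length ≈ 0.031 × 16910 = 524.2 mm.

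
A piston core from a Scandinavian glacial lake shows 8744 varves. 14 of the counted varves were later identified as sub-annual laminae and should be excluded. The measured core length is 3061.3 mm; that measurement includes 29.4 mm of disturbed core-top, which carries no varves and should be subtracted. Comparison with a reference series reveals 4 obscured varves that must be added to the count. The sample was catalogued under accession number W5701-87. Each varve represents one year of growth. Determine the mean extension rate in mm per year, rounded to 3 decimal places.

0.347 mm per year

Adjusted count: 8744 − 14 + 4 = 8734 varves.
Removing the 29.4 mm offcut leaves 3061.3 − 29.4 = 3031.9 mm.
3031.9 mm over 8734 years gives 3031.9 / 8734 ≈ 0.347 mm per year.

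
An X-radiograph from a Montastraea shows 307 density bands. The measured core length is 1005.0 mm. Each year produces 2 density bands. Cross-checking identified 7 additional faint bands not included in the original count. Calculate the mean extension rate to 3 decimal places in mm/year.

After corrections the count is 307 + 7 = 314 density bands.
With 2 density bands per year, 314 / 2 = 157 years.
1005.0 mm over 157 years gives 1005.0 / 157 ≈ 6.401 mm/year.

6.401 mm/year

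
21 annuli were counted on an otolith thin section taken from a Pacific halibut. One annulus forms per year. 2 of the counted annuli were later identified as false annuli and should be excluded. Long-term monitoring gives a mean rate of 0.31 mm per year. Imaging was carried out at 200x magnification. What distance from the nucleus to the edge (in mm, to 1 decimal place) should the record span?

5.9 mm

Adjusted count: 21 − 2 = 19 annuli.
19 years at 0.31 mm/year gives 0.31 × 19 = 5.9 mm.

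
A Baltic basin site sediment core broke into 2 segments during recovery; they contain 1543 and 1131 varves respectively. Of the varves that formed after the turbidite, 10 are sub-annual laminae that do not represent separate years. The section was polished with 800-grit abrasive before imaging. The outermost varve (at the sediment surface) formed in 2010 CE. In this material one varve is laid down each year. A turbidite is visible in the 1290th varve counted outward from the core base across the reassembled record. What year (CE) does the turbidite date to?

Total varves = 1543 + 1131 = 2674.
The turbidite sits at varve 1290 from the core base, so 2674 − 1290 = 1384 varves formed after it.
1384 − 10 false = 1374 true varves after the turbidite.
Counting back 1374 years from 2010 CE places the turbidite in 2010 − 1374 = 636 CE.

636 CE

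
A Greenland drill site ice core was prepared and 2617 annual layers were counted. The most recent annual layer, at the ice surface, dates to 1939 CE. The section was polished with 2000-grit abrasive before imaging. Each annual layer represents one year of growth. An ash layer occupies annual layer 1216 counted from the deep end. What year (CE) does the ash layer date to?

538 CE

Between annual layer 1216 and the ice surface there are 2617 − 1216 = 1401 annual layers.
1939 − 1401 = 538 CE.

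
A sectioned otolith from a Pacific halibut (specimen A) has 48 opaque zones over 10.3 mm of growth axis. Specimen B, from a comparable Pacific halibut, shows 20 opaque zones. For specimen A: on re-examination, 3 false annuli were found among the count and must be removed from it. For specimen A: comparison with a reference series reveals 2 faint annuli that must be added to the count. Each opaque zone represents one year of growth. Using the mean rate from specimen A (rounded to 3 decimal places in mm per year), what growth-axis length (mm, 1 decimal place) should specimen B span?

4.4 mm

Specimen A: adjusted count: 48 − 3 + 2 = 47 opaque zones.
A: Mean rate = 10.3 mm / 47 years ≈ 0.219 mm/year.
B's length ≈ 0.219 × 20 = 4.4 mm.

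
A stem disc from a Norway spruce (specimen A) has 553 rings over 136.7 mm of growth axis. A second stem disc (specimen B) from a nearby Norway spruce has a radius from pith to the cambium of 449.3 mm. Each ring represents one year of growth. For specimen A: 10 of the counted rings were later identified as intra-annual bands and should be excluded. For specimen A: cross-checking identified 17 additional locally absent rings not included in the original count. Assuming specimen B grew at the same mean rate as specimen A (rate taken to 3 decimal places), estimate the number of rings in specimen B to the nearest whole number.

Specimen A: true ring count = 553 − 10 + 17 = 560.
A: Mean rate = 136.7 mm / 560 years ≈ 0.244 mm/year.
Specimen B: 449.3 mm / 0.244 mm per year = 1841.39 years ≈ 1841 rings.

1841 rings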